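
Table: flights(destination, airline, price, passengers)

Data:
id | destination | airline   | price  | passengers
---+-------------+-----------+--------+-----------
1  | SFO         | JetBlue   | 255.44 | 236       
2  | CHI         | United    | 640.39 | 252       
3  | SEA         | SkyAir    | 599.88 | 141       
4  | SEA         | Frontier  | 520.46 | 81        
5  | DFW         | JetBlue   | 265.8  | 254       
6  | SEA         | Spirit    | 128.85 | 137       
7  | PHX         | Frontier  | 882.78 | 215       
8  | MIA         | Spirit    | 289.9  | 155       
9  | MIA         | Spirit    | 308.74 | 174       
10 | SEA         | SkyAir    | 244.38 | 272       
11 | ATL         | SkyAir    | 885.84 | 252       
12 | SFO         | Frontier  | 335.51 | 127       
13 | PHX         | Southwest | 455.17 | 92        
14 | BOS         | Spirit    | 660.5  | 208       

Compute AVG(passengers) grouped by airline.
SELECT airline, AVG(passengers) as result
FROM flights
GROUP BY airline

Result:
  Frontier: 141.00
  JetBlue: 245.00
  SkyAir: 221.67
  Southwest: 92.00
  Spirit: 168.50
  United: 252.00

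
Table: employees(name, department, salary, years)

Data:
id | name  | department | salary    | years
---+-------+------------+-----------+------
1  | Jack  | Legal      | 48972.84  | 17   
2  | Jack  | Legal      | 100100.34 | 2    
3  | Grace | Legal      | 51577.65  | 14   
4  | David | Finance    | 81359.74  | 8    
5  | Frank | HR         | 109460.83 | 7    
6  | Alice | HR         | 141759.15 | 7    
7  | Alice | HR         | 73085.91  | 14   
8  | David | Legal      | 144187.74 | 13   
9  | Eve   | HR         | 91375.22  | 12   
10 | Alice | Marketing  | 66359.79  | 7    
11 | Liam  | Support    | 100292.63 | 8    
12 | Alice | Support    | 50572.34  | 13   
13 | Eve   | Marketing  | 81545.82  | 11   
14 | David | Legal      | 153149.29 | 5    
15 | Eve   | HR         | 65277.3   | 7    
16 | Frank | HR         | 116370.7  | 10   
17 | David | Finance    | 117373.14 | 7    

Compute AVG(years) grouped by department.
SELECT department, AVG(years) as result
FROM employees
GROUP BY department

Result:
  Finance: 7.50
  HR: 9.50
  Legal: 10.20
  Marketing: 9.00
  Support: 10.50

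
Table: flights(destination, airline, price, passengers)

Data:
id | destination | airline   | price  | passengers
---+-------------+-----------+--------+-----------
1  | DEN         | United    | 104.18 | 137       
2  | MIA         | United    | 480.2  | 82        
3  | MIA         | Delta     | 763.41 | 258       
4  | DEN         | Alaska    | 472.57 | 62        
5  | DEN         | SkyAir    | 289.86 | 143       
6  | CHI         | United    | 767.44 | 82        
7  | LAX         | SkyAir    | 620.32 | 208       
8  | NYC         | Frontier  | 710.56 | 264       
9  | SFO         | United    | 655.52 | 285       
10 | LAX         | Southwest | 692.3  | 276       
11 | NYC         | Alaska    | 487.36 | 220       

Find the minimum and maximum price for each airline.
SELECT airline, MIN(price), MAX(price)
FROM flights
GROUP BY airline

Result:
  Alaska: min=472.57, max=487.36
  Delta: min=763.41, max=763.41
  Frontier: min=710.56, max=710.56
  SkyAir: min=289.86, max=620.32
  Southwest: min=692.30, max=692.30
  United: min=104.18, max=767.44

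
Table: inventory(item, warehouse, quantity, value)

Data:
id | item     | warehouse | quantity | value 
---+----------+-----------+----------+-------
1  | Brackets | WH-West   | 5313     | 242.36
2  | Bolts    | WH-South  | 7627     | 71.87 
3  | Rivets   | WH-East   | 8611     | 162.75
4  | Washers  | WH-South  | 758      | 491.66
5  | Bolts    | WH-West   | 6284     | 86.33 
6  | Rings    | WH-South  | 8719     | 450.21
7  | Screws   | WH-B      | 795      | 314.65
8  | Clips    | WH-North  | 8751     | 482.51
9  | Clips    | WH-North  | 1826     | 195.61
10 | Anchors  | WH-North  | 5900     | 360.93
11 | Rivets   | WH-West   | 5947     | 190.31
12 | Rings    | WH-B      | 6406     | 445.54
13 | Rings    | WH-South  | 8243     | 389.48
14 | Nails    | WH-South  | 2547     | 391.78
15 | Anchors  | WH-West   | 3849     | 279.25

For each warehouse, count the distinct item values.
SELECT warehouse, COUNT(DISTINCT item)
FROM inventory
GROUP BY warehouse

Result:
  WH-B: 2 distinct
  WH-East: 1 distinct
  WH-North: 2 distinct
  WH-South: 4 distinct
  WH-West: 4 distinct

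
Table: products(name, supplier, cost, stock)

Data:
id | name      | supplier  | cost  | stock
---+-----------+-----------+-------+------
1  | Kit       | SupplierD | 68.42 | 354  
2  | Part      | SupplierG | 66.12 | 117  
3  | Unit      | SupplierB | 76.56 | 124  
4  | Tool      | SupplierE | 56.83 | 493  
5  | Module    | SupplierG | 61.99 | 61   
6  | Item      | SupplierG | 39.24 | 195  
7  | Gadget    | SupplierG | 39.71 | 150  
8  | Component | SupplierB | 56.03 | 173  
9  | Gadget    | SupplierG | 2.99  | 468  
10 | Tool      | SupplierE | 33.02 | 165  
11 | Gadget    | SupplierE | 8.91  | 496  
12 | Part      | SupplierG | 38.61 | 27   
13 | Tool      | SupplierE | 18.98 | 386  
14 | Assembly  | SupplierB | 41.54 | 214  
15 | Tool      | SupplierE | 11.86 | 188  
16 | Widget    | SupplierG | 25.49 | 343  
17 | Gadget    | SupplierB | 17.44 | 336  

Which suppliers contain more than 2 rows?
SELECT supplier, COUNT(*) as cnt
FROM products
GROUP BY supplier
HAVING COUNT(*) > 2

Result:
  SupplierB: 4
  SupplierE: 5
  SupplierG: 7

Note: HAVING filters groups after aggregation, WHERE filters rows before.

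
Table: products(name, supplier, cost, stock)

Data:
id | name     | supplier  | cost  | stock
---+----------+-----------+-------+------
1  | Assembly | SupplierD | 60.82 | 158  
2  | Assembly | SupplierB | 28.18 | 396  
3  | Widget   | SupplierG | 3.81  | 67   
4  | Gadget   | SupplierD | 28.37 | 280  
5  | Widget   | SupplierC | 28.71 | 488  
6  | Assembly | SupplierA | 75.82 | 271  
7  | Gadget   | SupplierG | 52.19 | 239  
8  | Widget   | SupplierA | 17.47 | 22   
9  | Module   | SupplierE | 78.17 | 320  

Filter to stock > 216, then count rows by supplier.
SELECT supplier, COUNT(*)
FROM products
WHERE stock > 216
GROUP BY supplier

Note: WHERE filters rows before grouping.

Result:
  SupplierA: 1
  SupplierB: 1
  SupplierC: 1
  SupplierD: 1
  SupplierE: 1
  SupplierG: 1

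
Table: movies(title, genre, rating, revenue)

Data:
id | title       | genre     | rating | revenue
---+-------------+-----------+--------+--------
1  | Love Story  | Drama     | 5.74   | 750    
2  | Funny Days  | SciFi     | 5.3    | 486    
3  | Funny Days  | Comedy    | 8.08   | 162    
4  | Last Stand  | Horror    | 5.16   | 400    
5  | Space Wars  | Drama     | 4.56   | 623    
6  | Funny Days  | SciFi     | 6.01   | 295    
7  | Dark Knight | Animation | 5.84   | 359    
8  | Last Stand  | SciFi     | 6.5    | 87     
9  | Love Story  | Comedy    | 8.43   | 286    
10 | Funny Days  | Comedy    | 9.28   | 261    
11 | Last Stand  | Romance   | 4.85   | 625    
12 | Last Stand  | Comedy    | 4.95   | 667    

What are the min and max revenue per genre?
SELECT genre, MIN(revenue), MAX(revenue)
FROM movies
GROUP BY genre

Result:
  Animation: min=359, max=359
  Comedy: min=162, max=667
  Drama: min=623, max=750
  Horror: min=400, max=400
  Romance: min=625, max=625
  SciFi: min=87, max=486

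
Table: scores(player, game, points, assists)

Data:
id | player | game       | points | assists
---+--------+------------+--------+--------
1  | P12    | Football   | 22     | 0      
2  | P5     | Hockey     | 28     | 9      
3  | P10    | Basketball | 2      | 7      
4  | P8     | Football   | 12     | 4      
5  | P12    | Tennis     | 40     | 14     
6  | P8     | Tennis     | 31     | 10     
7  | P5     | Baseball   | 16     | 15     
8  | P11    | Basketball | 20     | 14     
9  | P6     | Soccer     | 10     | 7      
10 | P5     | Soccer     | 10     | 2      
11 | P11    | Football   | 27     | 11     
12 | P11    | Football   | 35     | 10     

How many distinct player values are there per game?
SELECT game, COUNT(DISTINCT player)
FROM scores
GROUP BY game

Result:
  Baseball: 1 distinct
  Basketball: 2 distinct
  Football: 3 distinct
  Hockey: 1 distinct
  Soccer: 2 distinct
  Tennis: 2 distinct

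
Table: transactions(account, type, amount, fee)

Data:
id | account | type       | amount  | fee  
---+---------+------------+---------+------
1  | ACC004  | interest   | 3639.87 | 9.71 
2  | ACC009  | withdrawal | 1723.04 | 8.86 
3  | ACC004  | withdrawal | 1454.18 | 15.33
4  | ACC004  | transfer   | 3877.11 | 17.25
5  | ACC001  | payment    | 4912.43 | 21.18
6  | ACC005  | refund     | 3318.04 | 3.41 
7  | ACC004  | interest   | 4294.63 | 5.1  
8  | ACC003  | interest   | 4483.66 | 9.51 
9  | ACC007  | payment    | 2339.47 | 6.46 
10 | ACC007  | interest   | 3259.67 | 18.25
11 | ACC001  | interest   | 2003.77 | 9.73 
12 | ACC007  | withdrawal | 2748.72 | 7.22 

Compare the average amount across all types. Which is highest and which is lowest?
SELECT type, AVG(amount)
FROM transactions
GROUP BY type
ORDER BY AVG(amount)

All groups:
  withdrawal: 1975.31
  refund: 3318.04
  interest: 3536.32
  payment: 3625.95
  transfer: 3877.11

Highest: transfer (3877.11)
Lowest: withdrawal (1975.31)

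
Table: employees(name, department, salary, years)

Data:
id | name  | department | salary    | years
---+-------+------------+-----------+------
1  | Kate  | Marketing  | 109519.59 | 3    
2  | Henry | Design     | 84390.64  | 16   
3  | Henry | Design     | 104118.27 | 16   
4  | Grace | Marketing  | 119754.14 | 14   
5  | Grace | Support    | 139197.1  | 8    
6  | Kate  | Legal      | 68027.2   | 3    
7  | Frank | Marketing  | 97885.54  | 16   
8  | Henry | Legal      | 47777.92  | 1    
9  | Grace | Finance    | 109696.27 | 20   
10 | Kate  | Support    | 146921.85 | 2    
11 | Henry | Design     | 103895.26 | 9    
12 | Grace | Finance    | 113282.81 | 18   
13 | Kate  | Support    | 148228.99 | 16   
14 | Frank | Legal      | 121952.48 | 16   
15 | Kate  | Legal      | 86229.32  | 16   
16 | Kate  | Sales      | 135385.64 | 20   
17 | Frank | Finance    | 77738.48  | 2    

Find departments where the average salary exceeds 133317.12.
SELECT department, AVG(salary)
FROM employees
GROUP BY department
HAVING AVG(salary) > 133317.12

Result:
  Sales: avg=135385.64
  Support: avg=144782.65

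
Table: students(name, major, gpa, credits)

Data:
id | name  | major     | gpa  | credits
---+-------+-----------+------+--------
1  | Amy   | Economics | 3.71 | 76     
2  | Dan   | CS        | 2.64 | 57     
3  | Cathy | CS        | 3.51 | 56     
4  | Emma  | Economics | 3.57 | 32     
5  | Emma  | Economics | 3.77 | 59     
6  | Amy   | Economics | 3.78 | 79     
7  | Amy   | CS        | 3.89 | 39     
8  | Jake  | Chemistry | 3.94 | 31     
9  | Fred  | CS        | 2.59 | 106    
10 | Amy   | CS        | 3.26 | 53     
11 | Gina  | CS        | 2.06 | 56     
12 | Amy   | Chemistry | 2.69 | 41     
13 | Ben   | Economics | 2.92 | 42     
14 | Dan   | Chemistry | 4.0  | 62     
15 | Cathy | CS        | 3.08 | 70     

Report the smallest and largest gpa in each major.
SELECT major, MIN(gpa), MAX(gpa)
FROM students
GROUP BY major

Result:
  CS: min=2.06, max=3.89
  Chemistry: min=2.69, max=4.00
  Economics: min=2.92, max=3.78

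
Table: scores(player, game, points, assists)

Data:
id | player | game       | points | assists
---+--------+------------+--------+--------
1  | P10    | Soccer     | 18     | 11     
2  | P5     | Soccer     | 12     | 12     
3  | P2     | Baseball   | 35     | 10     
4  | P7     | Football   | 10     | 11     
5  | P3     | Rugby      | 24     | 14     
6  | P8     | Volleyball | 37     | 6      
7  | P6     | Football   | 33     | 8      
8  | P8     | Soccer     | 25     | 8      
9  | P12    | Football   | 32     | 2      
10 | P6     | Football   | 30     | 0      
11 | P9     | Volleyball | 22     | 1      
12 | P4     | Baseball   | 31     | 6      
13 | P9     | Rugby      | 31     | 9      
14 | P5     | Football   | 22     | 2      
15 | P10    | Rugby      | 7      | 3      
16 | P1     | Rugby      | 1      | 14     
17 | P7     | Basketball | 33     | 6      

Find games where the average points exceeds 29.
SELECT game, AVG(points)
FROM scores
GROUP BY game
HAVING AVG(points) > 29

Result:
  Baseball: avg=33.00
  Basketball: avg=33.00
  Volleyball: avg=29.50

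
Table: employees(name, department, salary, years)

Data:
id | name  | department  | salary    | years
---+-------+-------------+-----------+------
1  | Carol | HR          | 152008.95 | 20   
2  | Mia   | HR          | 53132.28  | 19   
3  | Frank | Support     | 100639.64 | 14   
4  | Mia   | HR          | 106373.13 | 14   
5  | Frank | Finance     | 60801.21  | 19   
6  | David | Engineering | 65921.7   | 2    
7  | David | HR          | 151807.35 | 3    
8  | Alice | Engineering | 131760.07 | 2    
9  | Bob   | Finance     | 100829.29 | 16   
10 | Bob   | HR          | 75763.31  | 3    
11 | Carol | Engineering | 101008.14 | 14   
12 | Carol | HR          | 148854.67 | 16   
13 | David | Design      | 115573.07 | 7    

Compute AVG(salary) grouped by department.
SELECT department, AVG(salary) as result
FROM employees
GROUP BY department

Result:
  Design: 115573.07
  Engineering: 99563.30
  Finance: 80815.25
  HR: 114656.62
  Support: 100639.64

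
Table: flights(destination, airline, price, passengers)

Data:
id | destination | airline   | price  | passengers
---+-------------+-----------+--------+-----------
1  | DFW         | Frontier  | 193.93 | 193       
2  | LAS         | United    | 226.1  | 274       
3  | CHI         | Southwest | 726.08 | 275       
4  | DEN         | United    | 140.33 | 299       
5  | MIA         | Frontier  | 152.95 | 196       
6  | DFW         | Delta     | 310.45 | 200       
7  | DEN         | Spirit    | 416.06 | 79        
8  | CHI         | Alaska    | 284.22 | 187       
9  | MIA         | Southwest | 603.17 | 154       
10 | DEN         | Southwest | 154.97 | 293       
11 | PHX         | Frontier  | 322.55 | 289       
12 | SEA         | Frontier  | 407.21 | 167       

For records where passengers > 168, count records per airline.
SELECT airline, COUNT(*)
FROM flights
WHERE passengers > 168
GROUP BY airline

Note: WHERE filters rows before grouping.

Result:
  Alaska: 1
  Delta: 1
  Frontier: 3
  Southwest: 2
  United: 2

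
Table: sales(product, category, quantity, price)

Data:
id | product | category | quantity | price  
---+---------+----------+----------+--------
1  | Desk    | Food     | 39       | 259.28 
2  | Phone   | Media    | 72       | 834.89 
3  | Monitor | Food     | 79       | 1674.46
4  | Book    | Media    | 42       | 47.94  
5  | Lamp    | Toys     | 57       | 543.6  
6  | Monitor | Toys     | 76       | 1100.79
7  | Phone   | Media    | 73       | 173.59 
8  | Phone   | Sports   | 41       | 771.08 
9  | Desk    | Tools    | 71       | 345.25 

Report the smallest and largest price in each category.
SELECT category, MIN(price), MAX(price)
FROM sales
GROUP BY category

Result:
  Food: min=259.28, max=1674.46
  Media: min=47.94, max=834.89
  Sports: min=771.08, max=771.08
  Tools: min=345.25, max=345.25
  Toys: min=543.60, max=1100.79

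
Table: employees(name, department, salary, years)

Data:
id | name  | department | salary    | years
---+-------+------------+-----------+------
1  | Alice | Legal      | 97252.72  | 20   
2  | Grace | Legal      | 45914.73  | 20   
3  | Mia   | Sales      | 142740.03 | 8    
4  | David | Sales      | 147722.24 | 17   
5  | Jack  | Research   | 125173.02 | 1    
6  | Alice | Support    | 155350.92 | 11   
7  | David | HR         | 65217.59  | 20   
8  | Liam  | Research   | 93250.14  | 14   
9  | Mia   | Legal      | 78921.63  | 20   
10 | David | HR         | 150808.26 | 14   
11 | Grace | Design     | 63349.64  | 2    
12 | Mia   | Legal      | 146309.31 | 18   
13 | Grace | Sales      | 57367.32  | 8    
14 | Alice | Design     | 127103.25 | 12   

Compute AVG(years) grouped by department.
SELECT department, AVG(years) as result
FROM employees
GROUP BY department

Result:
  Design: 7.00
  HR: 17.00
  Legal: 19.50
  Research: 7.50
  Sales: 11.00
  Support: 11.00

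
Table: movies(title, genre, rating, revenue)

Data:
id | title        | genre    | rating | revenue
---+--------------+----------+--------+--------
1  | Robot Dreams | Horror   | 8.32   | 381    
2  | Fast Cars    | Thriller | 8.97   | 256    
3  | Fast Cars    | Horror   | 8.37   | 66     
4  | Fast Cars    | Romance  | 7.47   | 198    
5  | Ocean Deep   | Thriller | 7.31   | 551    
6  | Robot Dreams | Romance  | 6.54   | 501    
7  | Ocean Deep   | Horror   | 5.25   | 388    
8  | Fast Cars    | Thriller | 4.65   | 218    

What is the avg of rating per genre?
SELECT genre, AVG(rating) as result
FROM movies
GROUP BY genre

Result:
  Horror: 7.31
  Romance: 7.01
  Thriller: 6.98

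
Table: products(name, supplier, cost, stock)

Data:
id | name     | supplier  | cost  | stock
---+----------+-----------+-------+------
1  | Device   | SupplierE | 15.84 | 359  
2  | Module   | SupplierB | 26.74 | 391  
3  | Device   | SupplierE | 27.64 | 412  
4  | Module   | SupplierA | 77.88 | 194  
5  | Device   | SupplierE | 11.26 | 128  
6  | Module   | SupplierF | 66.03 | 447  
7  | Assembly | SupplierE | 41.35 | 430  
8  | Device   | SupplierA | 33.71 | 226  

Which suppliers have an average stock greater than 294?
SELECT supplier, AVG(stock)
FROM products
GROUP BY supplier
HAVING AVG(stock) > 294

Result:
  SupplierB: avg=391.00
  SupplierE: avg=332.25
  SupplierF: avg=447.00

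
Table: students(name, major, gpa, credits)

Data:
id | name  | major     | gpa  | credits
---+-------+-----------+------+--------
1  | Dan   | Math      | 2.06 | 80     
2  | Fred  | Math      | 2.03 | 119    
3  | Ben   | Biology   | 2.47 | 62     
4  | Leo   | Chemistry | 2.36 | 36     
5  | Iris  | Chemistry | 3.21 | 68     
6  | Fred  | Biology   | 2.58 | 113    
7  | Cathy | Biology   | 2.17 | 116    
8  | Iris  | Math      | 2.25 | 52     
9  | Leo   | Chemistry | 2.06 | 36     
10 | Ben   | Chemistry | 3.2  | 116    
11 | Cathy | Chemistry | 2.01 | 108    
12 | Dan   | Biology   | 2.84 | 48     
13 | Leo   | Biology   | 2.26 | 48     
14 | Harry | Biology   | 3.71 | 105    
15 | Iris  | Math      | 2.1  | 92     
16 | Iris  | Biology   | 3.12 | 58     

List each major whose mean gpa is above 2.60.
SELECT major, AVG(gpa)
FROM students
GROUP BY major
HAVING AVG(gpa) > 2.60

Result:
  Biology: avg=2.74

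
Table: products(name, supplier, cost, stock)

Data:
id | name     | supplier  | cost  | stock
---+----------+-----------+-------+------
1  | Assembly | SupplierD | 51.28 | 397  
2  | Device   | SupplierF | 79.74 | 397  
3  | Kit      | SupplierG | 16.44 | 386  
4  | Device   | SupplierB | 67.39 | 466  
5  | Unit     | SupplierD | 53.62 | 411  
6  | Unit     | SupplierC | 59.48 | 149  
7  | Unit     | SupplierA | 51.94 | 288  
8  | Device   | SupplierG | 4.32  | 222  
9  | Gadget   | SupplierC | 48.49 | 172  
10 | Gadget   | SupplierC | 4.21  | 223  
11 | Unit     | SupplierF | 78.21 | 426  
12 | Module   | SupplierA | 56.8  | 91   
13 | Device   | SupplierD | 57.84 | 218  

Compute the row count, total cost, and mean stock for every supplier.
SELECT supplier,
       COUNT(*) as cnt,
       SUM(cost) as total_cost,
       AVG(stock) as avg_stock
FROM products
GROUP BY supplier

Result:
  SupplierA: 2 records, 108.74 total cost, 189.50 avg stock
  SupplierB: 1 records, 67.39 total cost, 466.00 avg stock
  SupplierC: 3 records, 112.18 total cost, 181.33 avg stock
  SupplierD: 3 records, 162.74 total cost, 342.00 avg stock
  SupplierF: 2 records, 157.95 total cost, 411.50 avg stock
  SupplierG: 2 records, 20.76 total cost, 304.00 avg stock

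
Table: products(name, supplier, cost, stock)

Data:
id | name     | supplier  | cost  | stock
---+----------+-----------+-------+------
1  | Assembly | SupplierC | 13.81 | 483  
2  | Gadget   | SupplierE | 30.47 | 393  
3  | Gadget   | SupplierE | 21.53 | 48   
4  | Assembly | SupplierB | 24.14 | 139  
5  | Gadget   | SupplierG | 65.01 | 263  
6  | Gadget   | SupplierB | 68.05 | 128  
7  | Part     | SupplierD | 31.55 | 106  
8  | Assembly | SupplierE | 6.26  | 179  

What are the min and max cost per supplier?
SELECT supplier, MIN(cost), MAX(cost)
FROM products
GROUP BY supplier

Result:
  SupplierB: min=24.14, max=68.05
  SupplierC: min=13.81, max=13.81
  SupplierD: min=31.55, max=31.55
  SupplierE: min=6.26, max=30.47
  SupplierG: min=65.01, max=65.01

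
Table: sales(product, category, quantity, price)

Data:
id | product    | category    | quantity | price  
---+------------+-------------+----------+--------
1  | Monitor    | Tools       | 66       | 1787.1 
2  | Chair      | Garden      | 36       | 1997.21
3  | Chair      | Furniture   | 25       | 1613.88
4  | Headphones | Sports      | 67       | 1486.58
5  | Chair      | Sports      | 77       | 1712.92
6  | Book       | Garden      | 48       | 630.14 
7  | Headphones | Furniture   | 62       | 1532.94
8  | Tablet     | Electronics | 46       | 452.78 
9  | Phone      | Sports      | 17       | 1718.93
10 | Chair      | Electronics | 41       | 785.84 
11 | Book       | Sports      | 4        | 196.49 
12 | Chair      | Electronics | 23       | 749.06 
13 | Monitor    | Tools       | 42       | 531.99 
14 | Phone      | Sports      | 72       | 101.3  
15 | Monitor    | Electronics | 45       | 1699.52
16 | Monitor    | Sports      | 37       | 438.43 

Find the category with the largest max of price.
SELECT category, MAX(price) as val
FROM sales
GROUP BY category
ORDER BY val DESC
LIMIT 1

Result: Garden with max(price) = 1997.21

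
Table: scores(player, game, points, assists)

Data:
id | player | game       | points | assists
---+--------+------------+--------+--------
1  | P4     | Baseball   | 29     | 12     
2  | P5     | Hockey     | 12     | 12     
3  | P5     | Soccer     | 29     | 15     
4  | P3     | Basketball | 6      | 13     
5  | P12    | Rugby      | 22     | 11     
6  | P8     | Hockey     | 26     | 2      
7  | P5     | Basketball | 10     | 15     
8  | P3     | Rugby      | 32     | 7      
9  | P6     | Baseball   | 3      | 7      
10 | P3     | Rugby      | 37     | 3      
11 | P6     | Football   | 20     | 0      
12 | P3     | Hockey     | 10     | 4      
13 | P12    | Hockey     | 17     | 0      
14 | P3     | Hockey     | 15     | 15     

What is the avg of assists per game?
SELECT game, AVG(assists) as result
FROM scores
GROUP BY game

Result:
  Baseball: 9.50
  Basketball: 14.00
  Football: 0.00
  Hockey: 6.60
  Rugby: 7.00
  Soccer: 15.00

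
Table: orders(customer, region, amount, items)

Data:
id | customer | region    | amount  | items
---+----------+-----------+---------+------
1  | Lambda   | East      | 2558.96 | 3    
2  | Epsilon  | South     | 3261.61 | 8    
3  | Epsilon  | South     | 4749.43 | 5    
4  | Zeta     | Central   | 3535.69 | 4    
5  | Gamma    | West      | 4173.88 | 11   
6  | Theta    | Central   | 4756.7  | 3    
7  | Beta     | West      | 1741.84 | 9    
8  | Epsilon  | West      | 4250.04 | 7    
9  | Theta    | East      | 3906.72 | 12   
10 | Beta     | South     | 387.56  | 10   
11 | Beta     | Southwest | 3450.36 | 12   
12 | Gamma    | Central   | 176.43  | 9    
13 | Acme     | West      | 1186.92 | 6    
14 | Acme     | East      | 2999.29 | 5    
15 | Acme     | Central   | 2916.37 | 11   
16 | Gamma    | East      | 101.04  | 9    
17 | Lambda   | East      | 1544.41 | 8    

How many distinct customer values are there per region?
SELECT region, COUNT(DISTINCT customer)
FROM orders
GROUP BY region

Result:
  Central: 4 distinct
  East: 4 distinct
  South: 2 distinct
  Southwest: 1 distinct
  West: 4 distinct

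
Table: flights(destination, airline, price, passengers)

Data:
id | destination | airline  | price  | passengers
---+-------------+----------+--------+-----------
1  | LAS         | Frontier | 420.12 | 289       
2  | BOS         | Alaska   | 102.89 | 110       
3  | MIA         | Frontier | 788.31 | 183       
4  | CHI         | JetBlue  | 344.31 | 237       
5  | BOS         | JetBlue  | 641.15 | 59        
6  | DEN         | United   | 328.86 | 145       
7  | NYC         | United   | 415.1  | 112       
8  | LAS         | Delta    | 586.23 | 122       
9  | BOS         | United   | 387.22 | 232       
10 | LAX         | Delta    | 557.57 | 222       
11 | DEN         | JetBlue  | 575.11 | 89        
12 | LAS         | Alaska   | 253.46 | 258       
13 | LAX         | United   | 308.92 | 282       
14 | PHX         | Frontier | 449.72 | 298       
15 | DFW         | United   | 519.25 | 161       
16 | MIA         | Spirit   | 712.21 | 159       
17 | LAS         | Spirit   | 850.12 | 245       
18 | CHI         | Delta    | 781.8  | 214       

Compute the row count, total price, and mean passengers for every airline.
SELECT airline,
       COUNT(*) as cnt,
       SUM(price) as total_price,
       AVG(passengers) as avg_passengers
FROM flights
GROUP BY airline

Result:
  Alaska: 2 records, 356.35 total price, 184.00 avg passengers
  Delta: 3 records, 1925.60 total price, 186.00 avg passengers
  Frontier: 3 records, 1658.15 total price, 256.67 avg passengers
  JetBlue: 3 records, 1560.57 total price, 128.33 avg passengers
  Spirit: 2 records, 1562.33 total price, 202.00 avg passengers
  United: 5 records, 1959.35 total price, 186.40 avg passengers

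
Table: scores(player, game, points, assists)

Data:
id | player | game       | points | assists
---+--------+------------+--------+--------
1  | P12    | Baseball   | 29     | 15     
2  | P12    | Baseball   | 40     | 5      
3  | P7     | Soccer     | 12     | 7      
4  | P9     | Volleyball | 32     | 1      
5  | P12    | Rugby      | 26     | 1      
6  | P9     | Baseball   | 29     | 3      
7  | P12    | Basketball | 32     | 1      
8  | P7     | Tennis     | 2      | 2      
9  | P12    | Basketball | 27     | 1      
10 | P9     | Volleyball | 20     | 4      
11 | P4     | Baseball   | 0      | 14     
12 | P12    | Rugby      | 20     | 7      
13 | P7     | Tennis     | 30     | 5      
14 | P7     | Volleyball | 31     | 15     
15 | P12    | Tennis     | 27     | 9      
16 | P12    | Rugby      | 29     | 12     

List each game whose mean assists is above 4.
SELECT game, AVG(assists)
FROM scores
GROUP BY game
HAVING AVG(assists) > 4

Result:
  Baseball: avg=9.25
  Rugby: avg=6.67
  Soccer: avg=7.00
  Tennis: avg=5.33
  Volleyball: avg=6.67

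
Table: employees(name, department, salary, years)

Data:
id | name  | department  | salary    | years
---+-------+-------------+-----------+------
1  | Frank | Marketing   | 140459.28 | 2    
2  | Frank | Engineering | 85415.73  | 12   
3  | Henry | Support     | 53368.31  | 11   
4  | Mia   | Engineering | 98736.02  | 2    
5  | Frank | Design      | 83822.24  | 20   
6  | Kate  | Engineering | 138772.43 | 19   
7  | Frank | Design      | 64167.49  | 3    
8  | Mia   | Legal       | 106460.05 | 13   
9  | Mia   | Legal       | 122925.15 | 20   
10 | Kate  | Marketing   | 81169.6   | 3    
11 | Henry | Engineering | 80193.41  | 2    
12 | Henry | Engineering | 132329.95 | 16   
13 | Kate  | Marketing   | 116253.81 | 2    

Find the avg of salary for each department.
SELECT department, AVG(salary) as result
FROM employees
GROUP BY department

Result:
  Design: 73994.87
  Engineering: 107089.51
  Legal: 114692.60
  Marketing: 112627.56
  Support: 53368.31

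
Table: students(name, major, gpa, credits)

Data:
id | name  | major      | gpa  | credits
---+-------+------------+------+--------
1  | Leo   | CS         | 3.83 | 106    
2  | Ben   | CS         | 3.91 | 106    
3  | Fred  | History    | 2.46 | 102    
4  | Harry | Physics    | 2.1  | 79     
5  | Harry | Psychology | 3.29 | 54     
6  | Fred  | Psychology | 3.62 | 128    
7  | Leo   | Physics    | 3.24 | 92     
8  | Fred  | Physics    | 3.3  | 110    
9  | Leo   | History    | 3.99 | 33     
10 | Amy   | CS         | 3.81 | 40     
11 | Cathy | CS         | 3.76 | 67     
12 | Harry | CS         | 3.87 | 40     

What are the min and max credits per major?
SELECT major, MIN(credits), MAX(credits)
FROM students
GROUP BY major

Result:
  CS: min=40, max=106
  History: min=33, max=102
  Physics: min=79, max=110
  Psychology: min=54, max=128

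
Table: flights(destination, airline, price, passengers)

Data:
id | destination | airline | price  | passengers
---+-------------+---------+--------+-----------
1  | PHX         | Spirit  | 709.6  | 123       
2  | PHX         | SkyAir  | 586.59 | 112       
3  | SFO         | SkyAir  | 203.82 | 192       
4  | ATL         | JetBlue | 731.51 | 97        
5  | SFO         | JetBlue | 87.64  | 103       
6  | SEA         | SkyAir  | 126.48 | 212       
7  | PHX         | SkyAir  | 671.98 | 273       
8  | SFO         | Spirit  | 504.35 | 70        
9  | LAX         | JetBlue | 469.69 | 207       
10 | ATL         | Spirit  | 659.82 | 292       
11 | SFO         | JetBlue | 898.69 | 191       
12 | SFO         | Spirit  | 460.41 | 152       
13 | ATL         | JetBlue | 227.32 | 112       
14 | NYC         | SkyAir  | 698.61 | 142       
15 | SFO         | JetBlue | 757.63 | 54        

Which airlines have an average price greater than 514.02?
SELECT airline, AVG(price)
FROM flights
GROUP BY airline
HAVING AVG(price) > 514.02

Result:
  JetBlue: avg=528.75
  Spirit: avg=583.55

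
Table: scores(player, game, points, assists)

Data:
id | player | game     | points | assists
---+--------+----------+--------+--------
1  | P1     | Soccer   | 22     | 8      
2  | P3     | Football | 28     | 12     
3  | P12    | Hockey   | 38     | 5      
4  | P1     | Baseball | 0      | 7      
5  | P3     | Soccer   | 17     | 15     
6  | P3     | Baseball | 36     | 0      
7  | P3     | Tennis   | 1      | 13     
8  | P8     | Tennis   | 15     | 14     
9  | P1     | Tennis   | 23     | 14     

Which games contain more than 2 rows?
SELECT game, COUNT(*) as cnt
FROM scores
GROUP BY game
HAVING COUNT(*) > 2

Result:
  Tennis: 3

Note: HAVING filters groups after aggregation, WHERE filters rows before.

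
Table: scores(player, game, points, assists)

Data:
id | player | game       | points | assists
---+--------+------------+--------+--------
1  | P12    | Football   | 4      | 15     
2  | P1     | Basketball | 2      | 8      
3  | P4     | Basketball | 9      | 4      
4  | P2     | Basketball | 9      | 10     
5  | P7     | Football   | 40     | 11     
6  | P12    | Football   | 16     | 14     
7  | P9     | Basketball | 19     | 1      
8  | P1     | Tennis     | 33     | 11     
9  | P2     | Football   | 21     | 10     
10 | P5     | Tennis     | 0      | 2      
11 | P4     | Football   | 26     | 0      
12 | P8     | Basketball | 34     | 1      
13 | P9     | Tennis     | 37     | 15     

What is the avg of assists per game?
SELECT game, AVG(assists) as result
FROM scores
GROUP BY game

Result:
  Basketball: 4.80
  Football: 10.00
  Tennis: 9.33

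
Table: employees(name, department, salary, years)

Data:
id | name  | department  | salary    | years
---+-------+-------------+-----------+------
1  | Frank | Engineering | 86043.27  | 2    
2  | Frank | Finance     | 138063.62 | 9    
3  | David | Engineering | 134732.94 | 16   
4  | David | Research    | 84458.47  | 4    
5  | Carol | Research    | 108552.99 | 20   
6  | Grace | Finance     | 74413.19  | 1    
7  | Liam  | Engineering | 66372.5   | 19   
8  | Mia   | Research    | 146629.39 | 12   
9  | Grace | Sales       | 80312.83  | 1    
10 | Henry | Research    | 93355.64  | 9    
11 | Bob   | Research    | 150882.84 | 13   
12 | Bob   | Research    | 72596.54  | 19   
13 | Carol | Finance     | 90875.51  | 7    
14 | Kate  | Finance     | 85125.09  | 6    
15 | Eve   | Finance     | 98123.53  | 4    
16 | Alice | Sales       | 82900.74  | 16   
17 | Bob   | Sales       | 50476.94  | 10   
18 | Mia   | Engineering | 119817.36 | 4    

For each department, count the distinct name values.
SELECT department, COUNT(DISTINCT name)
FROM employees
GROUP BY department

Result:
  Engineering: 4 distinct
  Finance: 5 distinct
  Research: 5 distinct
  Sales: 3 distinct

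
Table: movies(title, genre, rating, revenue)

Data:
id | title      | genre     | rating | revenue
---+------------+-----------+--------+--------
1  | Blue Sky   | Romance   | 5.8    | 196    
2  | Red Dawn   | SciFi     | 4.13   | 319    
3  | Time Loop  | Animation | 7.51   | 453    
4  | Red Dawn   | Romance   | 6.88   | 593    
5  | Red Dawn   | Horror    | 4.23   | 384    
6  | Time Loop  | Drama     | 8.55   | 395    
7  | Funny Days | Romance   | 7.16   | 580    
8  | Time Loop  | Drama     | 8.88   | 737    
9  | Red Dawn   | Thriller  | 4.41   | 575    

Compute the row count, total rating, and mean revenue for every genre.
SELECT genre,
       COUNT(*) as cnt,
       SUM(rating) as total_rating,
       AVG(revenue) as avg_revenue
FROM movies
GROUP BY genre

Result:
  Animation: 1 records, 7.51 total rating, 453.00 avg revenue
  Drama: 2 records, 17.43 total rating, 566.00 avg revenue
  Horror: 1 records, 4.23 total rating, 384.00 avg revenue
  Romance: 3 records, 19.84 total rating, 456.33 avg revenue
  SciFi: 1 records, 4.13 total rating, 319.00 avg revenue
  Thriller: 1 records, 4.41 total rating, 575.00 avg revenue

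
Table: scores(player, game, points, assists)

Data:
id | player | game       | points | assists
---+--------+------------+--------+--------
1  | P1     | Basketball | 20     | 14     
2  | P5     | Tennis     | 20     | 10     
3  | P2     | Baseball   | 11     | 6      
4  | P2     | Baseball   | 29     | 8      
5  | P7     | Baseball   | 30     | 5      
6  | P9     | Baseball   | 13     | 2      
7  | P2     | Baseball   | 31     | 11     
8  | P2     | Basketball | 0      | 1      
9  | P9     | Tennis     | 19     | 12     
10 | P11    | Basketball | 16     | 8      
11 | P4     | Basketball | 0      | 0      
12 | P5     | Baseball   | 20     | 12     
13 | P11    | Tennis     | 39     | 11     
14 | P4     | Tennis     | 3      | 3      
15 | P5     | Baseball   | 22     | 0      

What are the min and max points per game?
SELECT game, MIN(points), MAX(points)
FROM scores
GROUP BY game

Result:
  Baseball: min=11, max=31
  Basketball: min=0, max=20
  Tennis: min=3, max=39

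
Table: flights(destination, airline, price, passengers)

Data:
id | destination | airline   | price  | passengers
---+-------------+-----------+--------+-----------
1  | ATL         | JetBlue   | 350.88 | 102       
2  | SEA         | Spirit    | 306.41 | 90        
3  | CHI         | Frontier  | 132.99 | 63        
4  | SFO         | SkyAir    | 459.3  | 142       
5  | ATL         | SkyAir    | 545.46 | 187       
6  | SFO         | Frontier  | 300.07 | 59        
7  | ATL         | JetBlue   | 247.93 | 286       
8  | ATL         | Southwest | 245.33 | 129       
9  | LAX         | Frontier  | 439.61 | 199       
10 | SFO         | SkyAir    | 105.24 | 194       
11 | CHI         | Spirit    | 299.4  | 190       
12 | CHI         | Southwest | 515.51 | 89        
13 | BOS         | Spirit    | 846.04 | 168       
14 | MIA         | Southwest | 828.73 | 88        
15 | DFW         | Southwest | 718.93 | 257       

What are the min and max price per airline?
SELECT airline, MIN(price), MAX(price)
FROM flights
GROUP BY airline

Result:
  Frontier: min=132.99, max=439.61
  JetBlue: min=247.93, max=350.88
  SkyAir: min=105.24, max=545.46
  Southwest: min=245.33, max=828.73
  Spirit: min=299.40, max=846.04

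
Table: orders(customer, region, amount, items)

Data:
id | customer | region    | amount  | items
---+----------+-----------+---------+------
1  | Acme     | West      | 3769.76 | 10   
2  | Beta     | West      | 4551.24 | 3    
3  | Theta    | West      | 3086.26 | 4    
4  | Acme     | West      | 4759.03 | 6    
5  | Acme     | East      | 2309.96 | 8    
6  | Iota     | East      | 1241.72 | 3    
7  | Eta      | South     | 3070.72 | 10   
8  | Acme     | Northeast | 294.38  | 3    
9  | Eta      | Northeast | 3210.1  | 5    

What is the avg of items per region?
SELECT region, AVG(items) as result
FROM orders
GROUP BY region

Result:
  East: 5.50
  Northeast: 4.00
  South: 10.00
  West: 5.75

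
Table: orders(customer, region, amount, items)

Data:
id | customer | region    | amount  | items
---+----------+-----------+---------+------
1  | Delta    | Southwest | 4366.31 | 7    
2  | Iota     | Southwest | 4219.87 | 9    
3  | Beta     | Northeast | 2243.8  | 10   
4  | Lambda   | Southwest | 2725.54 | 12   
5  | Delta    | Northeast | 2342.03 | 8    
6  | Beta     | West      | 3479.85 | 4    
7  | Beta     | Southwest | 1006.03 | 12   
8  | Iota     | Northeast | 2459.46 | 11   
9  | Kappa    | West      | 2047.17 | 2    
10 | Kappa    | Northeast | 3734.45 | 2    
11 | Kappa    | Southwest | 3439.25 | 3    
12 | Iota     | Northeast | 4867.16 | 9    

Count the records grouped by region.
SELECT region, COUNT(*) as count
FROM orders
GROUP BY region

Result:
  Northeast: 5
  Southwest: 5
  West: 2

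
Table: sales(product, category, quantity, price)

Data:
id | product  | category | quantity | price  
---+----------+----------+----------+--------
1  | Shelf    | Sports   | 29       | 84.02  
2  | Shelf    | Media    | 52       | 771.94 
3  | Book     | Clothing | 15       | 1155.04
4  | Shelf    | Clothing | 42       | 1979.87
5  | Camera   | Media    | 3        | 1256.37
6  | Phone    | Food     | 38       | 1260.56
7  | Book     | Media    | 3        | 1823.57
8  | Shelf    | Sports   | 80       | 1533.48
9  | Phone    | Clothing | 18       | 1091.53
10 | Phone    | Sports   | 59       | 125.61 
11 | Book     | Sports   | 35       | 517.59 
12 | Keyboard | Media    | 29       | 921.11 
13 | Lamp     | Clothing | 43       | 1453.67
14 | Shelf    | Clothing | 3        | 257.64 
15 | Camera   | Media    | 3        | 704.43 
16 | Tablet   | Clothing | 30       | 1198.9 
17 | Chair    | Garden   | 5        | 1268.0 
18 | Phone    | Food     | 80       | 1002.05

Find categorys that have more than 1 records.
SELECT category, COUNT(*) as cnt
FROM sales
GROUP BY category
HAVING COUNT(*) > 1

Result:
  Clothing: 6
  Food: 2
  Media: 5
  Sports: 4

Note: HAVING filters groups after aggregation, WHERE filters rows before.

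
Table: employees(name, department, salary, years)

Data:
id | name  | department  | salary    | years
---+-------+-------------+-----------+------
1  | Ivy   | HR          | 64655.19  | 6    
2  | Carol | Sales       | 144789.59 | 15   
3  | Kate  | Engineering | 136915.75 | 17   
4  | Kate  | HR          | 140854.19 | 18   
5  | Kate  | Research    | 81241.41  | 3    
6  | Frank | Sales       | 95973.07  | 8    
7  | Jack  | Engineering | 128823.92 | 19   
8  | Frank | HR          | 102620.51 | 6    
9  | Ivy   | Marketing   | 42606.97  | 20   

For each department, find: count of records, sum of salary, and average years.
SELECT department,
       COUNT(*) as cnt,
       SUM(salary) as total_salary,
       AVG(years) as avg_years
FROM employees
GROUP BY department

Result:
  Engineering: 2 records, 265739.67 total salary, 18.00 avg years
  HR: 3 records, 308129.89 total salary, 10.00 avg years
  Marketing: 1 records, 42606.97 total salary, 20.00 avg years
  Research: 1 records, 81241.41 total salary, 3.00 avg years
  Sales: 2 records, 240762.66 total salary, 11.50 avg years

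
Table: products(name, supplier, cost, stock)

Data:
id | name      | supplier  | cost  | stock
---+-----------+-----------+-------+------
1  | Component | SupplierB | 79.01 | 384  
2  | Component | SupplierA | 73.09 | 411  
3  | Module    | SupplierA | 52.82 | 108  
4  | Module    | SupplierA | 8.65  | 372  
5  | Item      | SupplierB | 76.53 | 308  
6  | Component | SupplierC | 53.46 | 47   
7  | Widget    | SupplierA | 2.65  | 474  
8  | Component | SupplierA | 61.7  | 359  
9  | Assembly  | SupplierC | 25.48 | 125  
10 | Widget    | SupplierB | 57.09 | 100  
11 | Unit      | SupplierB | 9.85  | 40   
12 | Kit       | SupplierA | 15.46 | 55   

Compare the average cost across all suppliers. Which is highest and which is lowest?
SELECT supplier, AVG(cost)
FROM products
GROUP BY supplier
ORDER BY AVG(cost)

All groups:
  SupplierA: 35.73
  SupplierC: 39.47
  SupplierB: 55.62

Highest: SupplierB (55.62)
Lowest: SupplierA (35.73)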